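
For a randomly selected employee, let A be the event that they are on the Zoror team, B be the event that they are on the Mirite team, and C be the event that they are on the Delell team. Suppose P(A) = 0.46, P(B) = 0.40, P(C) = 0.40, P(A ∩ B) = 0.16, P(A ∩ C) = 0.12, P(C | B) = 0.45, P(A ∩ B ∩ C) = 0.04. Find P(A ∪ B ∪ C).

P(B ∩ C) = P(B)·P(C|B) = 0.40 × 0.45 = 0.18
Apply inclusion-exclusion:
P(A ∪ B ∪ C) = 0.46 + 0.40 + 0.40 − 0.16 − 0.12 − 0.18 + 0.04 = 0.84

0.84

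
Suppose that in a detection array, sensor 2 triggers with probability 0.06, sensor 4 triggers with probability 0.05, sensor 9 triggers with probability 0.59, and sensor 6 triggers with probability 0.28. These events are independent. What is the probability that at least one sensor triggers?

0.7363864

P(none) = (1 − 0.06) × (1 − 0.05) × (1 − 0.59) × (1 − 0.28) = 0.94 × 0.95 × 0.41 × 0.72 = 0.2636136
P(at least one) = 1 − 0.2636136 = 0.7363864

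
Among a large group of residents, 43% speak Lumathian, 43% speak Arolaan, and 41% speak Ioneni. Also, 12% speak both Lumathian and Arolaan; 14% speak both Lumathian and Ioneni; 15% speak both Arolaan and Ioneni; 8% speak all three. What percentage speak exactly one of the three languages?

By inclusion–exclusion (exactly-one form):
P(exactly one) = 43 + 43 + 41 − 2·12 − 2·14 − 2·15 + 3·8 = 69%

69%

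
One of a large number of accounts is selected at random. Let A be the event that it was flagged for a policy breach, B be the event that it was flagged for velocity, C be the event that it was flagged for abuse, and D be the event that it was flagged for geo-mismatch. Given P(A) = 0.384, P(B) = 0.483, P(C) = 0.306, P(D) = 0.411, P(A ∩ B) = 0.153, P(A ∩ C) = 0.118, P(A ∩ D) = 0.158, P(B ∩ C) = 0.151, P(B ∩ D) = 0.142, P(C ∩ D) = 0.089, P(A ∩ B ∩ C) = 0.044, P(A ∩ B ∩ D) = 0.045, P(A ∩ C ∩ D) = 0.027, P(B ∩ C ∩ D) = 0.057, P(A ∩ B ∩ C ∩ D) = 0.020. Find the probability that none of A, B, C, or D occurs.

0.074

P(A ∪ B ∪ C ∪ D) = 0.384 + 0.483 + 0.306 + 0.411 − 0.153 − 0.118 − 0.158 − 0.151 − 0.142 − 0.089 + 0.044 + 0.045 + 0.027 + 0.057 − 0.020 = 0.926
P(none) = 1 − 0.926 = 0.074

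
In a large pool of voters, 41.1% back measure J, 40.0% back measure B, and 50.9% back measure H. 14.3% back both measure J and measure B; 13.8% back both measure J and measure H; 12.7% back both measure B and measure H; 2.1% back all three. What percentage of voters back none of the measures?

6.7%

P(at least one) = 41.1 + 40.0 + 50.9 − 14.3 − 13.8 − 12.7 + 2.1 = 93.3%
P(none) = 100% − 93.3% = 6.7%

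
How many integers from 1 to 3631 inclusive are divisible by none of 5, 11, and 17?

726 + 330 + 213 − 66 − 42 − 19 + 3 = 1145
3631 − 1145 = 2486

2486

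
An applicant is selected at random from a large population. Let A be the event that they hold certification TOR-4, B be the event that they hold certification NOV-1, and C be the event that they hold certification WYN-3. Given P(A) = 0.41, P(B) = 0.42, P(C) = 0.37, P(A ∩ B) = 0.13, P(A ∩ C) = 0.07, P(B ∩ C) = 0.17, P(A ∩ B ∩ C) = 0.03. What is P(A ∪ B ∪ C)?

Inclusion–exclusion gives
P(A ∪ B ∪ C) = 0.41 + 0.42 + 0.37 − 0.13 − 0.07 − 0.17 + 0.03 = 0.86

0.86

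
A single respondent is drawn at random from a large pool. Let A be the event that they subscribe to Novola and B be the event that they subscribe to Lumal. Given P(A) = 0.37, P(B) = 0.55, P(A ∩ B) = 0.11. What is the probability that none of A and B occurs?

P(A ∪ B) = 0.37 + 0.55 − 0.11 = 0.81
P(none) = 1 − 0.81 = 0.19

0.19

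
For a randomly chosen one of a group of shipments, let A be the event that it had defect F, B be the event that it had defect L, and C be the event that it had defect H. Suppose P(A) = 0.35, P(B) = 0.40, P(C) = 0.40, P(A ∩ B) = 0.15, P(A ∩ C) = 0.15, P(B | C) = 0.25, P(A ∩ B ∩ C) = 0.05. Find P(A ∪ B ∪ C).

P(B ∩ C) = P(C)·P(B|C) = 0.40 × 0.25 = 0.10
P(A ∪ B ∪ C) = 0.35 + 0.40 + 0.40 − 0.15 − 0.15 − 0.10 + 0.05 = 0.80

0.80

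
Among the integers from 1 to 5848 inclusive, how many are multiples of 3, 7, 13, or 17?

2944

1949 + 835 + 449 + 344 − 278 − 149 − 114 − 64 − 49 − 26 + 21 + 16 + 8 + 3 − 1 = 2944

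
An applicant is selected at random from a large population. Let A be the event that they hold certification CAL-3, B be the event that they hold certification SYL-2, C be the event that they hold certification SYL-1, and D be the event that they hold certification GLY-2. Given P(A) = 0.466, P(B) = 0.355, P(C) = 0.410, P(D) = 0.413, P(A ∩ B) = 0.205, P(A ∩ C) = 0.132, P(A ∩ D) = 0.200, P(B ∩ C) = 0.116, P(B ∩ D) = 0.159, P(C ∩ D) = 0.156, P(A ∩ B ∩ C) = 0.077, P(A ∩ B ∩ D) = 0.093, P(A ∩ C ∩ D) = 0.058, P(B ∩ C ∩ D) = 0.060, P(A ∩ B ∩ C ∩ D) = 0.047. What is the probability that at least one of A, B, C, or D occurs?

0.917

P(A ∪ B ∪ C ∪ D) = 0.466 + 0.355 + 0.410 + 0.413 − 0.205 − 0.132 − 0.200 − 0.116 − 0.159 − 0.156 + 0.077 + 0.093 + 0.058 + 0.060 − 0.047 = 0.917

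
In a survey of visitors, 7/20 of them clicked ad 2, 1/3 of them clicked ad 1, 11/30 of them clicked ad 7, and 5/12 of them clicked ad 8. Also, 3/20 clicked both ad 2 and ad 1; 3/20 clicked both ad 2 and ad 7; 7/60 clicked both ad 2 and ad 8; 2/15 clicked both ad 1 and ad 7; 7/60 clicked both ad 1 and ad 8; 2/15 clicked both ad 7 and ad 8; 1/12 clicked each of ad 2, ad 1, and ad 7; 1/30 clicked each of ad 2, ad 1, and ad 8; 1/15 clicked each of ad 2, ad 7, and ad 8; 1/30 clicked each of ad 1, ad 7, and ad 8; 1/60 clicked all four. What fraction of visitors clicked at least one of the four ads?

13/15

Apply inclusion-exclusion:
P(≥1) = 7/20 + 1/3 + 11/30 + 5/12 − 3/20 − 3/20 − 7/60 − 2/15 − 7/60 − 2/15 + 1/12 + 1/30 + 1/15 + 1/30 − 1/60 = 13/15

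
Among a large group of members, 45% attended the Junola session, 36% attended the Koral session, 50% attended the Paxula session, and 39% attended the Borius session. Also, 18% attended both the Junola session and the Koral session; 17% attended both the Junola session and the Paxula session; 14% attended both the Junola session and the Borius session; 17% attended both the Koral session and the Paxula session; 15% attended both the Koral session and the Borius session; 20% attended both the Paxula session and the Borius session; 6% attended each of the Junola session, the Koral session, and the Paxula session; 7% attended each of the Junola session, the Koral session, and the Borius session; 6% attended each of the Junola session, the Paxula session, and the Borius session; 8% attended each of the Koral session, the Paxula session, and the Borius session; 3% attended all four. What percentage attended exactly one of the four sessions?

By inclusion–exclusion (exactly-one form):
P(exactly one) = 45 + 36 + 50 + 39 − 2·18 − 2·17 − 2·14 − 2·17 − 2·15 − 2·20 + 3·6 + 3·7 + 3·6 + 3·8 − 4·3 = 37%

37%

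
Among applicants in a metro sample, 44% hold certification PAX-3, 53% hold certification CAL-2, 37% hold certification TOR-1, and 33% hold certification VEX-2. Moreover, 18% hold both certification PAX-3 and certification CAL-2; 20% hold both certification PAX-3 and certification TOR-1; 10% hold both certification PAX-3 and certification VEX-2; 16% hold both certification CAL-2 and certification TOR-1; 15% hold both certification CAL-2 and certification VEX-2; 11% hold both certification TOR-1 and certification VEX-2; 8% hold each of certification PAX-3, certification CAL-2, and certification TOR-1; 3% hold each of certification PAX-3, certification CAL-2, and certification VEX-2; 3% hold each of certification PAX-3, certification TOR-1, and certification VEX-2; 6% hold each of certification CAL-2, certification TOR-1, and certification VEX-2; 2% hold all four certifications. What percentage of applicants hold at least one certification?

P(at least one) = 44 + 53 + 37 + 33 − 18 − 20 − 10 − 16 − 15 − 11 + 8 + 3 + 3 + 6 − 2 = 95%

95%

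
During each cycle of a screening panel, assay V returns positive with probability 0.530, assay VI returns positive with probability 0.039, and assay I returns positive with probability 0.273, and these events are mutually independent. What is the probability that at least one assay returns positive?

0.67163591

Since the events are independent, P(none) is the product of the individual non-occurrence probabilities.
P(none) = (1 − 0.530) × (1 − 0.039) × (1 − 0.273) = 0.470 × 0.961 × 0.727 = 0.32836409
P(at least one) = 1 − 0.32836409 = 0.67163591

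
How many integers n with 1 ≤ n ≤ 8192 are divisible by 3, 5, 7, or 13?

By inclusion–exclusion:
⌊8192/3⌋ + ⌊8192/5⌋ + ⌊8192/7⌋ + ⌊8192/13⌋ − ⌊8192/15⌋ − ⌊8192/21⌋ − ⌊8192/39⌋ − ⌊8192/35⌋ − ⌊8192/65⌋ − ⌊8192/91⌋ + ⌊8192/105⌋ + ⌊8192/195⌋ + ⌊8192/273⌋ + ⌊8192/455⌋ − ⌊8192/1365⌋ = 2730 + 1638 + 1170 + 630 − 546 − 390 − 210 − 234 − 126 − 90 + 78 + 42 + 30 + 18 − 6 = 4734

4734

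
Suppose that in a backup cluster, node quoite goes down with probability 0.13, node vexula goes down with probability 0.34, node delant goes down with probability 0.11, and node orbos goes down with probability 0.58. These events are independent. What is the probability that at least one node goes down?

0.78536404

Independence gives P(none) = ∏(1 − pᵢ).
P(none) = (1 − 0.13) × (1 − 0.34) × (1 − 0.11) × (1 − 0.58) = 0.87 × 0.66 × 0.89 × 0.42 = 0.21463596
P(at least one) = 1 − 0.21463596 = 0.78536404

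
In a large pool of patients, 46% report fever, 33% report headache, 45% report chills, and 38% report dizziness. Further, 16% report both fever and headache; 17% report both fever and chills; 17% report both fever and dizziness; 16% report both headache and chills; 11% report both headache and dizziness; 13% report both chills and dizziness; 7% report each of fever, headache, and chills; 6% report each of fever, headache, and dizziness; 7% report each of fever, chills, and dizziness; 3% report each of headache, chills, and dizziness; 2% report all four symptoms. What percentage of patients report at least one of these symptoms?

93%

P(union) = 46 + 33 + 45 + 38 − 16 − 17 − 17 − 16 − 11 − 13 + 7 + 6 + 7 + 3 − 2 = 93%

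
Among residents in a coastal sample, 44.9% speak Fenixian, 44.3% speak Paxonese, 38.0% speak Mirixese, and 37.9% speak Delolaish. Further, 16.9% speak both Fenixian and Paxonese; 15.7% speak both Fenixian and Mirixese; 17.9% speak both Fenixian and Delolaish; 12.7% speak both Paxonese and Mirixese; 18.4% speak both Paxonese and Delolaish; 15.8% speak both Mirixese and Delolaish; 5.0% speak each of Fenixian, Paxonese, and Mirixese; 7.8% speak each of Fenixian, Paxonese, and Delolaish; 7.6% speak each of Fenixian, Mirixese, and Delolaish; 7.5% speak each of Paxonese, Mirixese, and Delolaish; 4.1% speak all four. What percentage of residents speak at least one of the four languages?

91.5%

Using inclusion–exclusion:
P(≥1) = 44.9 + 44.3 + 38.0 + 37.9 − 16.9 − 15.7 − 17.9 − 12.7 − 18.4 − 15.8 + 5.0 + 7.8 + 7.6 + 7.5 − 4.1 = 91.5%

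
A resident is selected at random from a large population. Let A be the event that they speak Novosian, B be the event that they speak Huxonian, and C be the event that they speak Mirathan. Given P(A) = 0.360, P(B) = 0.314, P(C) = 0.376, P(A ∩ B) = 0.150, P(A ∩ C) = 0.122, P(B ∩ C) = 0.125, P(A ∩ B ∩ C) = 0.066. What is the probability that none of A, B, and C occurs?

P(A ∪ B ∪ C) = 0.360 + 0.314 + 0.376 − 0.150 − 0.122 − 0.125 + 0.066 = 0.719
P(none) = 1 − 0.719 = 0.281

0.281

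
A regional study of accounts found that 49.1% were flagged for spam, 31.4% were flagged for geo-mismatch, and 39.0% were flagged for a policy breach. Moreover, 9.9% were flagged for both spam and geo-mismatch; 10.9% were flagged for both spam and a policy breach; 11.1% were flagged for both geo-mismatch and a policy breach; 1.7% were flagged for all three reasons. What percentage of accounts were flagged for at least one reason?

89.3%

P(≥1) = 49.1 + 31.4 + 39.0 − 9.9 − 10.9 − 11.1 + 1.7 = 89.3%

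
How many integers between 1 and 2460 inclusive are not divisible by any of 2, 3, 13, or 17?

713

By inclusion–exclusion:
floor(2460/2) + floor(2460/3) + floor(2460/13) + floor(2460/17) − floor(2460/6) − floor(2460/26) − floor(2460/34) − floor(2460/39) − floor(2460/51) − floor(2460/221) + floor(2460/78) + floor(2460/102) + floor(2460/442) + floor(2460/663) − floor(2460/1326) = 1230 + 820 + 189 + 144 − 410 − 94 − 72 − 63 − 48 − 11 + 31 + 24 + 5 + 3 − 1 = 1747
2460 − 1747 = 713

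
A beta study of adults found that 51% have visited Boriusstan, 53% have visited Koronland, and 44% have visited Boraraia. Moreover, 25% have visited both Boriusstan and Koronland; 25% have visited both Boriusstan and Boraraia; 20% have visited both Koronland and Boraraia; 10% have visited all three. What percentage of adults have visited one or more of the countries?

By inclusion–exclusion:
P(at least one) = 51 + 53 + 44 − 25 − 25 − 20 + 10 = 88%

88%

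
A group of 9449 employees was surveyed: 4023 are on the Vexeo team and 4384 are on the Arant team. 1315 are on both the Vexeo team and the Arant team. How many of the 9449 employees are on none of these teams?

2357

Inclusion–exclusion gives
|at least one| = 4023 + 4384 − 1315 = 7092
None: 9449 − 7092 = 2357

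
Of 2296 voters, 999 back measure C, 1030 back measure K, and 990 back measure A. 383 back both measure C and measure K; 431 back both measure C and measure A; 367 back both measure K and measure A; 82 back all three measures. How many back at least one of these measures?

1920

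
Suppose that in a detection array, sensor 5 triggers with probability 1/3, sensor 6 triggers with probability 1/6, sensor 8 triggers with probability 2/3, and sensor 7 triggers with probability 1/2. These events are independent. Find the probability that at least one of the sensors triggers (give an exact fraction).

49/54

Independence gives P(none) = ∏(1 − pᵢ).
P(none) = (1 − 1/3) × (1 − 1/6) × (1 − 2/3) × (1 − 1/2) = 2/3 × 5/6 × 1/3 × 1/2 = 5/54
P(at least one) = 1 − 5/54 = 49/54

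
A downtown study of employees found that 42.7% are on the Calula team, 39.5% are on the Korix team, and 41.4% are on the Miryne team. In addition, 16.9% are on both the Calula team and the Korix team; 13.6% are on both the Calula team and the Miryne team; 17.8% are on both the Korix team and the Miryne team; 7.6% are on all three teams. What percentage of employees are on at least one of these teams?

82.9%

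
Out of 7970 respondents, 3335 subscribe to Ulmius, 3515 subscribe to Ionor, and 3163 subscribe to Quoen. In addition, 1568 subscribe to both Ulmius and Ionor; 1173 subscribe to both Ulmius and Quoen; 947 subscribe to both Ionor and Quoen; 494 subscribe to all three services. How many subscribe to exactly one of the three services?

N(exactly one) = 3335 + 3515 + 3163 − 2·1568 − 2·1173 − 2·947 + 3·494 = 4119

4119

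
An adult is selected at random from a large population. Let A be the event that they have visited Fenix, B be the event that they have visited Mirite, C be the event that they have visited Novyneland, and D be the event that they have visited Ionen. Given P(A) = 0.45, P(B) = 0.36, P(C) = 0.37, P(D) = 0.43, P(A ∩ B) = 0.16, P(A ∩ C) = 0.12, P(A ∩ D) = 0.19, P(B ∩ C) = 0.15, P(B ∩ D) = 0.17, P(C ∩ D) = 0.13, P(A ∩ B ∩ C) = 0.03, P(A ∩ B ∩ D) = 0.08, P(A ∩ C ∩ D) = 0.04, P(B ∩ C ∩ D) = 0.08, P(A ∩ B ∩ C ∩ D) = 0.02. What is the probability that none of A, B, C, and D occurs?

0.10

Using inclusion–exclusion:
P(A ∪ B ∪ C ∪ D) = 0.45 + 0.36 + 0.37 + 0.43 − 0.16 − 0.12 − 0.19 − 0.15 − 0.17 − 0.13 + 0.03 + 0.08 + 0.04 + 0.08 − 0.02 = 0.90
P(none) = 1 − 0.90 = 0.10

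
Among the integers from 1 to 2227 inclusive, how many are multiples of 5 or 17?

Using inclusion–exclusion:
445 + 131 − 26 = 550

550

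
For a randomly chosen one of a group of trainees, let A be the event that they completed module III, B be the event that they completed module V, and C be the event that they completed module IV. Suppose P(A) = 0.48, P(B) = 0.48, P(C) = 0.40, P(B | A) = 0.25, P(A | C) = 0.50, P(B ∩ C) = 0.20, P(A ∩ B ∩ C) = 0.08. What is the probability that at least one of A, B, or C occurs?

0.92

P(A ∩ B) = P(A)·P(B|A) = 0.48 × 0.25 = 0.12
P(A ∩ C) = P(C)·P(A|C) = 0.40 × 0.50 = 0.20
Using inclusion–exclusion:
P(A ∪ B ∪ C) = 0.48 + 0.48 + 0.40 − 0.12 − 0.20 − 0.20 + 0.08 = 0.92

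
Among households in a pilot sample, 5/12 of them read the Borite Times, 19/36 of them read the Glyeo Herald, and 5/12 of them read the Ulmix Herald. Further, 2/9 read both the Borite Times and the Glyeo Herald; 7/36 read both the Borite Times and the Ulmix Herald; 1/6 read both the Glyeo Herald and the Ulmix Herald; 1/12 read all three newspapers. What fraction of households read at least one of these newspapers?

Inclusion–exclusion gives
P(at least one) = 5/12 + 19/36 + 5/12 − 2/9 − 7/36 − 1/6 + 1/12 = 31/36

31/36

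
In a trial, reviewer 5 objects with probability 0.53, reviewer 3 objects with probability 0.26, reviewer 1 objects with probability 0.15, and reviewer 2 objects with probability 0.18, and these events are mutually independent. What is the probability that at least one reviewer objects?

0.7575834

P(none) = (1 − 0.53) × (1 − 0.26) × (1 − 0.15) × (1 − 0.18) = 0.47 × 0.74 × 0.85 × 0.82 = 0.2424166
P(at least one) = 1 − 0.2424166 = 0.7575834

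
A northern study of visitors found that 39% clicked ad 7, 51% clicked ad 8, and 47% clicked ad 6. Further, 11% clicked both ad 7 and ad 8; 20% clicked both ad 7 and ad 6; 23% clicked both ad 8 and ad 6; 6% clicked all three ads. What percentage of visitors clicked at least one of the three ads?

Apply inclusion-exclusion:
P(at least one) = 39 + 51 + 47 − 11 − 20 − 23 + 6 = 89%

89%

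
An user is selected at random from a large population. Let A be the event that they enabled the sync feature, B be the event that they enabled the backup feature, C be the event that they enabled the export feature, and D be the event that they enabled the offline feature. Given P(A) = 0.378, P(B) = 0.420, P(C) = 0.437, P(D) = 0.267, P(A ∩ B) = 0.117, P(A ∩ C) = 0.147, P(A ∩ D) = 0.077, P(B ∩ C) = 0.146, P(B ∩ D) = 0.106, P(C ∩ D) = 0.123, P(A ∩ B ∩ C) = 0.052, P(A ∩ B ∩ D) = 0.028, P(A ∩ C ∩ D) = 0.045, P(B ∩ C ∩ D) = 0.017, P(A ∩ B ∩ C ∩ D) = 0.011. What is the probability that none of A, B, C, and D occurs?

Inclusion–exclusion gives
P(A ∪ B ∪ C ∪ D) = 0.378 + 0.420 + 0.437 + 0.267 − 0.117 − 0.147 − 0.077 − 0.146 − 0.106 − 0.123 + 0.052 + 0.028 + 0.045 + 0.017 − 0.011 = 0.917
P(none) = 1 − 0.917 = 0.083

0.083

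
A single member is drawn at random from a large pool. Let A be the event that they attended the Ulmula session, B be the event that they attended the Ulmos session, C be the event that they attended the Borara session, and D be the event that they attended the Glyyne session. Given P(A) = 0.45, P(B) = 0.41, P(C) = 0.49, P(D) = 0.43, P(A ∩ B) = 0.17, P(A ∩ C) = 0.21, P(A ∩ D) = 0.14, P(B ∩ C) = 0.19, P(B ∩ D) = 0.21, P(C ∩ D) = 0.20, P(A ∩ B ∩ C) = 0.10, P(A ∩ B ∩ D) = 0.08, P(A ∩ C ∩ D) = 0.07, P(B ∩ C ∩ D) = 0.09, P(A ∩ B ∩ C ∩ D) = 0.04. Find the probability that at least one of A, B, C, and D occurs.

Inclusion–exclusion gives
P(A ∪ B ∪ C ∪ D) = 0.45 + 0.41 + 0.49 + 0.43 − 0.17 − 0.21 − 0.14 − 0.19 − 0.21 − 0.20 + 0.10 + 0.08 + 0.07 + 0.09 − 0.04 = 0.96

0.96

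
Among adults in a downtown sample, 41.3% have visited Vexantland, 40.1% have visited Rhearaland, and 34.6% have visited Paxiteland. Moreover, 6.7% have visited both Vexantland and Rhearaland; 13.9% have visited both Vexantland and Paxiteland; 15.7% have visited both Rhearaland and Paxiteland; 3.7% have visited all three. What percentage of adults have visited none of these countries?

16.6%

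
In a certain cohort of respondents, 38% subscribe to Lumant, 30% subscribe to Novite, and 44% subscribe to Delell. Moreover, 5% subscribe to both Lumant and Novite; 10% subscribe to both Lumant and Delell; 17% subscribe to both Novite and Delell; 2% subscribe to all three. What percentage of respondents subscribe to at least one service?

82%

P(union) = 38 + 30 + 44 − 5 − 10 − 17 + 2 = 82%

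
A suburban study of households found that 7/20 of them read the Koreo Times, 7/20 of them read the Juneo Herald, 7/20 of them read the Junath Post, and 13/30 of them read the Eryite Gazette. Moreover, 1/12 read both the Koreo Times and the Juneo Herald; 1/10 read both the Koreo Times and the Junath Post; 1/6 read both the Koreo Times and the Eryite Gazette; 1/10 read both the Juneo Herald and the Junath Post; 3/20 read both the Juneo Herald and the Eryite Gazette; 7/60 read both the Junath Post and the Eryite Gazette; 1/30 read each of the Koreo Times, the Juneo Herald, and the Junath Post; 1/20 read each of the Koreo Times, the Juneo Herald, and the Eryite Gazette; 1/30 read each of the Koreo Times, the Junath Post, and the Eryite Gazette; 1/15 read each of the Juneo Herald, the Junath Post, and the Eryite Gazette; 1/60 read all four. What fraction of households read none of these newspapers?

1/15

P(union) = 7/20 + 7/20 + 7/20 + 13/30 − 1/12 − 1/10 − 1/6 − 1/10 − 3/20 − 7/60 + 1/30 + 1/20 + 1/30 + 1/15 − 1/60 = 14/15
P(none) = 1 − 14/15 = 1/15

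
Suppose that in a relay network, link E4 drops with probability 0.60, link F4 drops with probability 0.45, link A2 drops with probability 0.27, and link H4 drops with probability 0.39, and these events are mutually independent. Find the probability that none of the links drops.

P(none) = (1 − 0.60) × (1 − 0.45) × (1 − 0.27) × (1 − 0.39) = 0.40 × 0.55 × 0.73 × 0.61 = 0.097966

0.097966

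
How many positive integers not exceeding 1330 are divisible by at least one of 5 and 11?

Apply inclusion-exclusion:
⌊1330/5⌋ + ⌊1330/11⌋ − ⌊1330/55⌋ = 266 + 120 − 24 = 362

362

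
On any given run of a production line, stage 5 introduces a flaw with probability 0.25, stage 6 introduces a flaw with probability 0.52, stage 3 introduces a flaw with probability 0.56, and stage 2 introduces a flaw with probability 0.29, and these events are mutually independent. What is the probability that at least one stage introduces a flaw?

P(none) = (1 − 0.25) × (1 − 0.52) × (1 − 0.56) × (1 − 0.29) = 0.75 × 0.48 × 0.44 × 0.71 = 0.112464
P(at least one) = 1 − 0.112464 = 0.887536

0.887536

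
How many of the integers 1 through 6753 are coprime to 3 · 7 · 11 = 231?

3508

By inclusion–exclusion:
⌊6753/3⌋ + ⌊6753/7⌋ + ⌊6753/11⌋ − ⌊6753/21⌋ − ⌊6753/33⌋ − ⌊6753/77⌋ + ⌊6753/231⌋ = 2251 + 964 + 613 − 321 − 204 − 87 + 29 = 3245
6753 − 3245 = 3508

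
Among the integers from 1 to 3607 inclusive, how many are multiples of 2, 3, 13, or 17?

floor(3607/2) + floor(3607/3) + floor(3607/13) + floor(3607/17) − floor(3607/6) − floor(3607/26) − floor(3607/34) − floor(3607/39) − floor(3607/51) − floor(3607/221) + floor(3607/78) + floor(3607/102) + floor(3607/442) + floor(3607/663) − floor(3607/1326) = 1803 + 1202 + 277 + 212 − 601 − 138 − 106 − 92 − 70 − 16 + 46 + 35 + 8 + 5 − 2 = 2563

2563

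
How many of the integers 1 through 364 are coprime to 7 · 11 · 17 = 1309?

⌊364/7⌋ + ⌊364/11⌋ + ⌊364/17⌋ − ⌊364/77⌋ − ⌊364/119⌋ − ⌊364/187⌋ + ⌊364/1309⌋ = 52 + 33 + 21 − 4 − 3 − 1 + 0 = 98
364 − 98 = 266

266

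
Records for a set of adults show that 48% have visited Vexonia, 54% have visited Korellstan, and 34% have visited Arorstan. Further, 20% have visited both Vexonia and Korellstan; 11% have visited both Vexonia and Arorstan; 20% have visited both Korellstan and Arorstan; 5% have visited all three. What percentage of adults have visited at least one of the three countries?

Inclusion–exclusion gives
P(≥1) = 48 + 54 + 34 − 20 − 11 − 20 + 5 = 90%

90%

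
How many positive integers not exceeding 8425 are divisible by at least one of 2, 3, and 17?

By inclusion–exclusion:
4212 + 2808 + 495 − 1404 − 247 − 165 + 82 = 5781

5781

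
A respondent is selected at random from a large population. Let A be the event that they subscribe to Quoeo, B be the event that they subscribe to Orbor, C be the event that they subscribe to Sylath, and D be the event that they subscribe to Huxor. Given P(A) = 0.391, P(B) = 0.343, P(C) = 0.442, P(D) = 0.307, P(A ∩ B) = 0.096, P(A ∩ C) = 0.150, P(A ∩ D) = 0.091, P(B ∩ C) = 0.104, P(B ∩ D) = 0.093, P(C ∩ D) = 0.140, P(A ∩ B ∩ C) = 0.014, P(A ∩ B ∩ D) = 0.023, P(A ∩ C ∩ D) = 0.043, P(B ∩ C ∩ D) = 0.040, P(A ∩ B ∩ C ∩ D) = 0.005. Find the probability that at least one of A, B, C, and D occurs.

0.924

By inclusion-exclusion,
P(A ∪ B ∪ C ∪ D) = 0.391 + 0.343 + 0.442 + 0.307 − 0.096 − 0.150 − 0.091 − 0.104 − 0.093 − 0.140 + 0.014 + 0.023 + 0.043 + 0.040 − 0.005 = 0.924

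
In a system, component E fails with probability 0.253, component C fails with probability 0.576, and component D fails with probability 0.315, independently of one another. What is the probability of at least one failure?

Since the events are independent, P(none) is the product of the individual non-occurrence probabilities.
P(none) = (1 − 0.253) × (1 − 0.576) × (1 − 0.315) = 0.747 × 0.424 × 0.685 = 0.21695868
P(at least one) = 1 − 0.21695868 = 0.78304132

0.78304132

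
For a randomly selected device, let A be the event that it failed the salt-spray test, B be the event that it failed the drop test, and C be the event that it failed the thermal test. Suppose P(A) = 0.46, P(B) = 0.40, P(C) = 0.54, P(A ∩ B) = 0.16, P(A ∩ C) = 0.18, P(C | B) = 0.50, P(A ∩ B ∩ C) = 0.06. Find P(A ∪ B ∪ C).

0.92

P(B ∩ C) = P(B)·P(C|B) = 0.40 × 0.50 = 0.20
P(A ∪ B ∪ C) = 0.46 + 0.40 + 0.54 − 0.16 − 0.18 − 0.20 + 0.06 = 0.92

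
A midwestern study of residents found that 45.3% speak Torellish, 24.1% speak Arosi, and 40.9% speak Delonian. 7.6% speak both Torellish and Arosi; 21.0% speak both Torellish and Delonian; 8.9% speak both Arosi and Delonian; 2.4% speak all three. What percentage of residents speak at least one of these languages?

Using inclusion–exclusion:
P(union) = 45.3 + 24.1 + 40.9 − 7.6 − 21.0 − 8.9 + 2.4 = 75.2%

75.2%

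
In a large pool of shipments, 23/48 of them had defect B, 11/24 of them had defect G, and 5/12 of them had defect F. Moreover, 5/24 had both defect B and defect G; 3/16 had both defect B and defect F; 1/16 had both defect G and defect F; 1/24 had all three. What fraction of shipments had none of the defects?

P(≥1) = 23/48 + 11/24 + 5/12 − 5/24 − 3/16 − 1/16 + 1/24 = 15/16
P(none) = 1 − 15/16 = 1/16

1/16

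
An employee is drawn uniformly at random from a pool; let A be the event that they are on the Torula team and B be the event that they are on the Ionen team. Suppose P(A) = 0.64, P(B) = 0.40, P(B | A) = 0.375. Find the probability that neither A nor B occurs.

P(A ∩ B) = P(A)·P(B|A) = 0.64 × 0.375 = 0.24
Inclusion–exclusion gives
P(A ∪ B) = 0.64 + 0.40 − 0.24 = 0.80
P(none) = 1 − 0.80 = 0.20

0.20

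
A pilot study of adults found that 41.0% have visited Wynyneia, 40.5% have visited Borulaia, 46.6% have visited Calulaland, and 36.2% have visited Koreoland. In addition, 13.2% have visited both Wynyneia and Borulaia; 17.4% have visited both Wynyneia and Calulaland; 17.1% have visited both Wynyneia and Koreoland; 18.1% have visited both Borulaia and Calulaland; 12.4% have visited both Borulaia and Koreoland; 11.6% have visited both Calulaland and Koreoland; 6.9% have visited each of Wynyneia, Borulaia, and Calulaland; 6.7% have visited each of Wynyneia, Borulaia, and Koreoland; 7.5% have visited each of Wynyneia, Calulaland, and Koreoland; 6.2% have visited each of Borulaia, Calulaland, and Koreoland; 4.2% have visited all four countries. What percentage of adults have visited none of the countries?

2.4%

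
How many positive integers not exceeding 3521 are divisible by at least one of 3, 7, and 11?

1693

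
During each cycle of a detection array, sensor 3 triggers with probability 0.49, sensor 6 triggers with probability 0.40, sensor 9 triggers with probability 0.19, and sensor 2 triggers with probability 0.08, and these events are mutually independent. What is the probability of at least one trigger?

0.7719688

P(none) = (1 − 0.49) × (1 − 0.40) × (1 − 0.19) × (1 − 0.08) = 0.51 × 0.60 × 0.81 × 0.92 = 0.2280312
P(at least one) = 1 − 0.2280312 = 0.7719688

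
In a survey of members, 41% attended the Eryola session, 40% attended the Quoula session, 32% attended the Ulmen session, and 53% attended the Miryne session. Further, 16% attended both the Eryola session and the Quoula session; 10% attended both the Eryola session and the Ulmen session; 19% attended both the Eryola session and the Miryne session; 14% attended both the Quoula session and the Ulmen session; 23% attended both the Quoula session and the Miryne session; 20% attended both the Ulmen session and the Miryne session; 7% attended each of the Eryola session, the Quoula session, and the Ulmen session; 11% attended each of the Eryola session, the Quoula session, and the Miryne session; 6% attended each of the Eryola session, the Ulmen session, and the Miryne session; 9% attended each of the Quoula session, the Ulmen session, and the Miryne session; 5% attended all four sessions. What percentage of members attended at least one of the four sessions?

92%

Inclusion–exclusion gives
P(at least one) = 41 + 40 + 32 + 53 − 16 − 10 − 19 − 14 − 23 − 20 + 7 + 11 + 6 + 9 − 5 = 92%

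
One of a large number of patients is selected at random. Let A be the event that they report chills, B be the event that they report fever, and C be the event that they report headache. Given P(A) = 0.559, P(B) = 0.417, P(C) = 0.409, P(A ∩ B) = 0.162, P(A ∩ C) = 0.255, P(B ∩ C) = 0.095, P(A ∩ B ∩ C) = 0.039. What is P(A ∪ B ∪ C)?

By inclusion-exclusion,
P(A ∪ B ∪ C) = 0.559 + 0.417 + 0.409 − 0.162 − 0.255 − 0.095 + 0.039 = 0.912

0.912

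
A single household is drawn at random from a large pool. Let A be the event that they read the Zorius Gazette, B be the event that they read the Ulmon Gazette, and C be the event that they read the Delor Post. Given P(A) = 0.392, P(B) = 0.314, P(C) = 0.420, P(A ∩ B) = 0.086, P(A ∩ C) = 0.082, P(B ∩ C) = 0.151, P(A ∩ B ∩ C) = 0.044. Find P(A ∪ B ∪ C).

0.851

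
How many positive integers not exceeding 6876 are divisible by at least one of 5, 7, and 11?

Apply inclusion-exclusion:
floor(6876/5) + floor(6876/7) + floor(6876/11) − floor(6876/35) − floor(6876/55) − floor(6876/77) + floor(6876/385) = 1375 + 982 + 625 − 196 − 125 − 89 + 17 = 2589

2589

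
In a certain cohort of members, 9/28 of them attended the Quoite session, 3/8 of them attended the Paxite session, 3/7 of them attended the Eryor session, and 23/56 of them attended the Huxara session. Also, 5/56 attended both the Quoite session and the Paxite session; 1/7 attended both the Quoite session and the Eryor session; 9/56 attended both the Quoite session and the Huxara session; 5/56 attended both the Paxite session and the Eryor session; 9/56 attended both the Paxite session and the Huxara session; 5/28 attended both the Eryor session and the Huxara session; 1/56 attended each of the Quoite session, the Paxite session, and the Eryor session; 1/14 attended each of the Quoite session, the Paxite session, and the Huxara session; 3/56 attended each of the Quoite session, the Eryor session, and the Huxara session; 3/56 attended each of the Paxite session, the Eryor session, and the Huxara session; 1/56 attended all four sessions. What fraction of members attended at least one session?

By inclusion-exclusion,
P(union) = 9/28 + 3/8 + 3/7 + 23/56 − 5/56 − 1/7 − 9/56 − 5/56 − 9/56 − 5/28 + 1/56 + 1/14 + 3/56 + 3/56 − 1/56 = 25/28

25/28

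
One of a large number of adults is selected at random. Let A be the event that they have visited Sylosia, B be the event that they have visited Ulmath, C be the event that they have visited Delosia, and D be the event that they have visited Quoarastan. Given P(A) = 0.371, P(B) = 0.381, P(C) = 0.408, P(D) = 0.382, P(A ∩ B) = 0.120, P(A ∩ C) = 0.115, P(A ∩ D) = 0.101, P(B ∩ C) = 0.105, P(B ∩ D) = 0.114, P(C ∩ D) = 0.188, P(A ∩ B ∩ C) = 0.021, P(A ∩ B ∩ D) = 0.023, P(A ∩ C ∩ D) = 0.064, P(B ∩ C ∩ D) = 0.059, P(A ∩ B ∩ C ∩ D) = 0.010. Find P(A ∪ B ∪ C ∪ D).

0.956

Inclusion–exclusion gives
P(A ∪ B ∪ C ∪ D) = 0.371 + 0.381 + 0.408 + 0.382 − 0.120 − 0.115 − 0.101 − 0.105 − 0.114 − 0.188 + 0.021 + 0.023 + 0.064 + 0.059 − 0.010 = 0.956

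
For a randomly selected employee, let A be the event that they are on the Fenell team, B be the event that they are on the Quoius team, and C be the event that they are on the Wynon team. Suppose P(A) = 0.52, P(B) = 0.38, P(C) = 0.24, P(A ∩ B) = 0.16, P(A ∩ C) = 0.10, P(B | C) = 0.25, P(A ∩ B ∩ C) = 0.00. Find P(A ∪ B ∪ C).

P(B ∩ C) = P(C)·P(B|C) = 0.24 × 0.25 = 0.06
P(A ∪ B ∪ C) = 0.52 + 0.38 + 0.24 − 0.16 − 0.10 − 0.06 + 0.00 = 0.82

0.82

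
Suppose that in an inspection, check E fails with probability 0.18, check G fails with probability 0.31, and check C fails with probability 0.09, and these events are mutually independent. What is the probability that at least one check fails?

Independence gives P(none) = ∏(1 − pᵢ).
P(none) = (1 − 0.18) × (1 − 0.31) × (1 − 0.09) = 0.82 × 0.69 × 0.91 = 0.514878
P(at least one) = 1 − 0.514878 = 0.485122

0.485122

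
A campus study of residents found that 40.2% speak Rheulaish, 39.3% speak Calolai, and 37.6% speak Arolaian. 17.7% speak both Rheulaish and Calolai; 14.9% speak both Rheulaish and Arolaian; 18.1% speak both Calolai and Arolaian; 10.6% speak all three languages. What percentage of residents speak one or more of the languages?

77.0%

Using inclusion–exclusion:
P(≥1) = 40.2 + 39.3 + 37.6 − 17.7 − 14.9 − 18.1 + 10.6 = 77.0%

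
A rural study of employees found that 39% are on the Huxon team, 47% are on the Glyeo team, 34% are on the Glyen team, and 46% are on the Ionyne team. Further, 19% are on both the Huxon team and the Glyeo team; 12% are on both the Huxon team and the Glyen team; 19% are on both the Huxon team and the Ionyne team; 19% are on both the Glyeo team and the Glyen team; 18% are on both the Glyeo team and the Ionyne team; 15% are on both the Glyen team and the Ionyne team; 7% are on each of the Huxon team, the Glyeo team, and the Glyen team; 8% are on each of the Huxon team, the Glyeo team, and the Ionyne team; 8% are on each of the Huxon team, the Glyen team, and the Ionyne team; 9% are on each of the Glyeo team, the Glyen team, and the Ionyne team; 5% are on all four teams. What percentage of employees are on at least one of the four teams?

P(union) = 39 + 47 + 34 + 46 − 19 − 12 − 19 − 19 − 18 − 15 + 7 + 8 + 8 + 9 − 5 = 91%

91%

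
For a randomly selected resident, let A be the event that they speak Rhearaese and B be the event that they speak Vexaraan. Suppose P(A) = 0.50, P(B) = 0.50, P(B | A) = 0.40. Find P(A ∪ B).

P(A ∩ B) = P(A)·P(B|A) = 0.50 × 0.40 = 0.20
P(A ∪ B) = 0.50 + 0.50 − 0.20 = 0.80

0.80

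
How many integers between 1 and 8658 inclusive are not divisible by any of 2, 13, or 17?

floor(8658/2) + floor(8658/13) + floor(8658/17) − floor(8658/26) − floor(8658/34) − floor(8658/221) + floor(8658/442) = 4329 + 666 + 509 − 333 − 254 − 39 + 19 = 4897
8658 − 4897 = 3761

3761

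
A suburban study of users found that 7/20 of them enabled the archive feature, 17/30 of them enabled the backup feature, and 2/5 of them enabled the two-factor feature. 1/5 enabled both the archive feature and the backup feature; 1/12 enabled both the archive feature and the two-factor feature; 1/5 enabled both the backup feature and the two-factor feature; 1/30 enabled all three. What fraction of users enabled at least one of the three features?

13/15

By inclusion-exclusion,
P(at least one) = 7/20 + 17/30 + 2/5 − 1/5 − 1/12 − 1/5 + 1/30 = 13/15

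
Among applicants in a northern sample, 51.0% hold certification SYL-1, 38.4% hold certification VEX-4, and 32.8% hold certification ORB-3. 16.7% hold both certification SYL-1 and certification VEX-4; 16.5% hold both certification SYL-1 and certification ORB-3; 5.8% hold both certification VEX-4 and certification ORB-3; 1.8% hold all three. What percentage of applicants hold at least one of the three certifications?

P(at least one) = 51.0 + 38.4 + 32.8 − 16.7 − 16.5 − 5.8 + 1.8 = 85.0%

85.0%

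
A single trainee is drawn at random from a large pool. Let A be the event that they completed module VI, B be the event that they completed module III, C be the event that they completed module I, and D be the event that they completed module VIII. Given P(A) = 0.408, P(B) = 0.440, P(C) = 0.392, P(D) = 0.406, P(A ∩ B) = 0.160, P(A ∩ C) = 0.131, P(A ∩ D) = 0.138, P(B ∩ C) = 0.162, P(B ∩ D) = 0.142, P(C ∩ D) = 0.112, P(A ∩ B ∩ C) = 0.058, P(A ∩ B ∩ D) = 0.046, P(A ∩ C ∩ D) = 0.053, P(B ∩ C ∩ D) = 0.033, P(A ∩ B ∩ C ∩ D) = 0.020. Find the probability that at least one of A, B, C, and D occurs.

0.971

Apply inclusion-exclusion:
P(A ∪ B ∪ C ∪ D) = 0.408 + 0.440 + 0.392 + 0.406 − 0.160 − 0.131 − 0.138 − 0.162 − 0.142 − 0.112 + 0.058 + 0.046 + 0.053 + 0.033 − 0.020 = 0.971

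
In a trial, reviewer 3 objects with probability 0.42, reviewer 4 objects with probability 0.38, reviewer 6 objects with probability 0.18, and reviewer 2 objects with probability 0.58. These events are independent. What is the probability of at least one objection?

0.87615376

P(none) = (1 − 0.42) × (1 − 0.38) × (1 − 0.18) × (1 − 0.58) = 0.58 × 0.62 × 0.82 × 0.42 = 0.12384624
P(at least one) = 1 − 0.12384624 = 0.87615376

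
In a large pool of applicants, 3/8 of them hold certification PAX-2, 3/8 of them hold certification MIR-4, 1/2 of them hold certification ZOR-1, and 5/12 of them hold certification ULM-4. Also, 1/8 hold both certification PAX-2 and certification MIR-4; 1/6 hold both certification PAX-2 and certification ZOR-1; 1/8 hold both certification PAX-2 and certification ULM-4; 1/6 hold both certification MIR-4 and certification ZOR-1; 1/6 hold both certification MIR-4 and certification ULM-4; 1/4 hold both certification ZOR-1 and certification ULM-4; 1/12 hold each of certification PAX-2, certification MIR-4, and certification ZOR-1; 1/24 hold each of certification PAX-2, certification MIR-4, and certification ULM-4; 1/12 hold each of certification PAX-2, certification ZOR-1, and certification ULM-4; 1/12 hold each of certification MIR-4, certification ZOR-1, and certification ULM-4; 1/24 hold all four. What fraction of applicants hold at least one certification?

11/12

Apply inclusion-exclusion:
P(at least one) = 3/8 + 3/8 + 1/2 + 5/12 − 1/8 − 1/6 − 1/8 − 1/6 − 1/6 − 1/4 + 1/12 + 1/24 + 1/12 + 1/12 − 1/24 = 11/12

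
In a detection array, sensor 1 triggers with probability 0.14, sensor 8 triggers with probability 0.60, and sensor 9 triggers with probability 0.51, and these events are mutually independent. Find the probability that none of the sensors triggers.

0.16856

P(none) = (1 − 0.14) × (1 − 0.60) × (1 − 0.51) = 0.86 × 0.40 × 0.49 = 0.16856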